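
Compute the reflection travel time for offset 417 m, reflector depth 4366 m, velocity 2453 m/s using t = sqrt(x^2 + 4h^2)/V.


x^2 + 4h^2 = 417^2 + 4*4366^2 = 173889 + 76247824 = 76421713
sqrt(76421713) = 8741.9513
t = 8741.9513 / 2453 = 3.5638 s

3.5638


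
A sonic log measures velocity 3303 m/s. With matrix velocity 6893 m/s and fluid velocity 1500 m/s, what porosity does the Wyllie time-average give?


1/V - 1/Vm = 1/3303 - 1/6893 = 0.00015768
1/Vf - 1/Vm = 1/1500 - 1/6893 = 0.00052159
phi = 0.00015768 / 0.00052159 = 0.3023

0.3023


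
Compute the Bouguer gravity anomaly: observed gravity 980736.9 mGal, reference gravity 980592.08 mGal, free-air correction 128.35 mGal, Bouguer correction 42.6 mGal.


BA = g_obs - g_ref + FAC - BC
= 980736.9 - 980592.08 + 128.35 - 42.6
= 230.57 mGal

230.57


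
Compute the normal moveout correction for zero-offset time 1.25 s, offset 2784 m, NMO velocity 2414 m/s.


x/Vnmo = 2784/2414 = 1.153273
(x/Vnmo)^2 = 1.330038
t0^2 = 1.5625
sqrt(1.5625 + 1.330038) = 1.700746
dt = 1.700746 - 1.25 = 0.450746

0.450746


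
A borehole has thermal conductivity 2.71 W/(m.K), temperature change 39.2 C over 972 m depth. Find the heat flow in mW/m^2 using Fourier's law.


q = k * dT / dz * 1000
= 2.71 * 39.2 / 972 * 1000
= 0.109292 * 1000
= 109.2922 mW/m^2

109.2922


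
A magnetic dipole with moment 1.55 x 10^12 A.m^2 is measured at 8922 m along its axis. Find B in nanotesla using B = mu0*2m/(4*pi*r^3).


m = 1.55 x 10^12 = 1550000000000 A.m^2
2m = 3100000000000 A.m^2
r^3 = 8922^3 = 710209793448
B = (4pi*10^-7) * 3100000000000 / (4*pi * 710209793448) * 1e9
= 3895574.890451 / 8924759478415.04 * 1e9
= 436.4907 nT

436.4907


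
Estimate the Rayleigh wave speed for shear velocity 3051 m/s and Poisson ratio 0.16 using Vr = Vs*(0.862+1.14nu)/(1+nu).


Numerator factor = 0.862 + 1.14*0.16 = 1.0444
Denominator = 1 + 0.16 = 1.16
Vr = 3051 * 1.0444 / 1.16 = 2746.95 m/s

2746.95


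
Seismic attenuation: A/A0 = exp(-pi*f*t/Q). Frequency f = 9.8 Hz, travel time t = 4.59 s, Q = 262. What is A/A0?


pi*f*t/Q = pi*9.8*4.59/262 = 0.539371
A/A0 = exp(-0.539371) = 0.583115

0.583115


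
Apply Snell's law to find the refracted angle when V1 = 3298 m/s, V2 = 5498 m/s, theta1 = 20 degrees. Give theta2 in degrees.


sin(theta1) = sin(20 deg) = 0.34202
sin(theta2) = V2/V1 * sin(theta1) = 5498/3298 * 0.34202 = 0.570172
theta2 = arcsin(0.570172) = 34.7622 degrees

34.7622


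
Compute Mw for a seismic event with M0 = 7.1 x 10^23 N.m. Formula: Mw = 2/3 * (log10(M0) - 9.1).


log10(M0) = log10(7.1 x 10^23) = 23.8513
Mw = 2/3 * (23.8513 - 9.1)
= 2/3 * 14.7513
= 9.83

9.83


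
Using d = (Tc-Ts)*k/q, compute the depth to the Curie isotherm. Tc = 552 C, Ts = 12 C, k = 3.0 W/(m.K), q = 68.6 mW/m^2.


T_Curie - T_surf = 552 - 12 = 540 C
Convert q to W/m^2: 68.6 mW/m^2 = 0.0686 W/m^2
d = 540 * 3.0 / 0.0686 = 23615.16 m

23615.16


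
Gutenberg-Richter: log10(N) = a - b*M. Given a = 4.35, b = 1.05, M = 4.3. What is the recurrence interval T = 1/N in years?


log10(N) = 4.35 - 1.05*4.3 = -0.165
N = 10^-0.165 = 0.683912
T = 1/N = 1/0.683912 = 1.4622 years

1.4622


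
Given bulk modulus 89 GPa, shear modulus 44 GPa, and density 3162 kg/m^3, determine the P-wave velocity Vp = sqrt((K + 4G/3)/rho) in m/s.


First compute the effective modulus:
K + 4G/3 = 89e9 + 4*44e9/3 = 147666666666.67 Pa
Then divide by density:
147666666666.67 / 3162 = 46700400.5903 Pa/(kg/m^3)
Take the square root:
Vp = sqrt(46700400.5903) = 6833.77 m/s

6833.77


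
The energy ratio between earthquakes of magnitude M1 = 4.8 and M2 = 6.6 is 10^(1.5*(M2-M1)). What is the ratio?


M2 - M1 = 6.6 - 4.8 = 1.8
1.5 * 1.8 = 2.7
ratio = 10^2.7 = 501.19

501.19


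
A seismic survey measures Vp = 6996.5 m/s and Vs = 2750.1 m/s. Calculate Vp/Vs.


Vp/Vs = 6996.5 / 2750.1
= 2.5441

2.5441


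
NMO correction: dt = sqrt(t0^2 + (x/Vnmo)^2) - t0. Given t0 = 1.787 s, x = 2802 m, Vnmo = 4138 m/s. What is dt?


x/Vnmo = 2802/4138 = 0.677139
(x/Vnmo)^2 = 0.458517
t0^2 = 3.193369
sqrt(3.193369 + 0.458517) = 1.910991
dt = 1.910991 - 1.787 = 0.123991

0.123991


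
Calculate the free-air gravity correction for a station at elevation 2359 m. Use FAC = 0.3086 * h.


FAC = 0.3086 * h
= 0.3086 * 2359
= 727.9874 mGal

727.9874


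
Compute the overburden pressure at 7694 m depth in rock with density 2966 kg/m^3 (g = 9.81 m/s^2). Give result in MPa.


P = rho * g * z / 1e6
= 2966 * 9.81 * 7694 / 1e6
= 223868163.24 / 1e6
= 223.8682 MPa

223.8682


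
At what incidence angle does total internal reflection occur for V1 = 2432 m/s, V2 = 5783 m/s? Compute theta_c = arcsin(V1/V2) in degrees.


V1/V2 = 2432/5783 = 0.420543
theta_c = arcsin(0.420543) = 24.8689 degrees

24.8689


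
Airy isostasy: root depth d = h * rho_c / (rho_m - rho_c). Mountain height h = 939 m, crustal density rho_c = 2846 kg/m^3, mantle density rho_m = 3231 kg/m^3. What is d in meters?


rho_m - rho_c = 3231 - 2846 = 385
d = 939 * 2846 / 385
= 2672394 / 385
= 6941.28 m

6941.28


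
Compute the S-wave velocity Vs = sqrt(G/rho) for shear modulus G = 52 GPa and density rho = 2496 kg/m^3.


Convert G to Pa: G = 52e9 Pa
Compute G/rho = 52e9 / 2496 = 20833333.3333
Vs = sqrt(20833333.3333) = 4564.35 m/s

4564.35


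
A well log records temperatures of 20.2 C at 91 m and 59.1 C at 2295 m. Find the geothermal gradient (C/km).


dT = 59.1 - 20.2 = 38.9 C
dz = 2295 - 91 = 2204 m
gradient = dT/dz * 1000 = 38.9/2204 * 1000 = 17.6497 C/km

17.6497


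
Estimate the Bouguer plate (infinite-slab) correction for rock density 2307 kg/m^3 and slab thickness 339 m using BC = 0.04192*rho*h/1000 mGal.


BC = 0.04192 * rho * h / 1000
= 0.04192 * 2307 * 339 / 1000
= 32.7845 mGal

32.7845


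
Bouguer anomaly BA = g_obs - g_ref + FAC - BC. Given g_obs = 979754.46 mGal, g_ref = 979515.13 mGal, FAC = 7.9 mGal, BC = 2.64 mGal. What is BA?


BA = g_obs - g_ref + FAC - BC
= 979754.46 - 979515.13 + 7.9 - 2.64
= 244.59 mGal

244.59


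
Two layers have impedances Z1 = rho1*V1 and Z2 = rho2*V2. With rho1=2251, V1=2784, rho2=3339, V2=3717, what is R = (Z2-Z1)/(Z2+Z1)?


Z1 = 2251 * 2784 = 6266784
Z2 = 3339 * 3717 = 12411063
R = (12411063 - 6266784) / (12411063 + 6266784) = 6144279 / 18677847 = 0.329

0.329


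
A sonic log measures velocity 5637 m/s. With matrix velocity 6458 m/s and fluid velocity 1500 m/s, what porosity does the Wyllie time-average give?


1/V - 1/Vm = 1/5637 - 1/6458 = 2.255e-05
1/Vf - 1/Vm = 1/1500 - 1/6458 = 0.00051182
phi = 2.255e-05 / 0.00051182 = 0.0441

0.0441


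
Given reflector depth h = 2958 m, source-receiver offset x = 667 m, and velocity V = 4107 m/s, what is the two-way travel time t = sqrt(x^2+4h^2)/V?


x^2 + 4h^2 = 667^2 + 4*2958^2 = 444889 + 34999056 = 35443945
sqrt(35443945) = 5953.4818
t = 5953.4818 / 4107 = 1.4496 s

1.4496


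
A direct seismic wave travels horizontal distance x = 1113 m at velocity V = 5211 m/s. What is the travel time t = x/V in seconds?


t = x / V
= 1113 / 5211
= 0.2136 s

0.2136


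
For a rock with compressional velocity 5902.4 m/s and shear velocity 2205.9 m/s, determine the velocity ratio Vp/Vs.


Vp/Vs = 5902.4 / 2205.9
= 2.6757

2.6757


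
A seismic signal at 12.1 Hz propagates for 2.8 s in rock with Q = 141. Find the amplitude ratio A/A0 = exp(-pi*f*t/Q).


pi*f*t/Q = pi*12.1*2.8/141 = 0.754873
A/A0 = exp(-0.754873) = 0.47007

0.47007


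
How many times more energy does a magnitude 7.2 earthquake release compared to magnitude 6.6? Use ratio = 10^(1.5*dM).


M2 - M1 = 7.2 - 6.6 = 0.6
1.5 * 0.6 = 0.9
ratio = 10^0.9 = 7.94

7.94


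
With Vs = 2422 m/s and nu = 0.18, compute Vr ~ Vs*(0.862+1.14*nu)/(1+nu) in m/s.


Numerator factor = 0.862 + 1.14*0.18 = 1.0672
Denominator = 1 + 0.18 = 1.18
Vr = 2422 * 1.0672 / 1.18 = 2190.47 m/s

2190.47


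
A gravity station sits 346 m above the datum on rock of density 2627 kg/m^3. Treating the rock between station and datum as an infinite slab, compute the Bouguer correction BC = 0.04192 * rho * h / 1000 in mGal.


BC = 0.04192 * rho * h / 1000
= 0.04192 * 2627 * 346 / 1000
= 38.1028 mGal

38.1028


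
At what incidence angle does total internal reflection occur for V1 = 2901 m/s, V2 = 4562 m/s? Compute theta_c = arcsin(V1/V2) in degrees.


V1/V2 = 2901/4562 = 0.635905
theta_c = arcsin(0.635905) = 39.4872 degrees

39.4872


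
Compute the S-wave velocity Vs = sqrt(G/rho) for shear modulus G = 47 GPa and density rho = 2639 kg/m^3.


Convert G to Pa: G = 47e9 Pa
Compute G/rho = 47e9 / 2639 = 17809776.4305
Vs = sqrt(17809776.4305) = 4220.16 m/s

4220.16


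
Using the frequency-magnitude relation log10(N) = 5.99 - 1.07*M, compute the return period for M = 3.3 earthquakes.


log10(N) = 5.99 - 1.07*3.3 = 2.459
N = 10^2.459 = 287.739841
T = 1/N = 1/287.739841 = 0.0035 years

0.0035


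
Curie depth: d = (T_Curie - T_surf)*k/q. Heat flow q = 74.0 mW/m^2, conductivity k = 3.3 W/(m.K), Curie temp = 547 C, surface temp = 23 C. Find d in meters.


T_Curie - T_surf = 547 - 23 = 524 C
Convert q to W/m^2: 74.0 mW/m^2 = 0.074 W/m^2
d = 524 * 3.3 / 0.074 = 23367.57 m

23367.57


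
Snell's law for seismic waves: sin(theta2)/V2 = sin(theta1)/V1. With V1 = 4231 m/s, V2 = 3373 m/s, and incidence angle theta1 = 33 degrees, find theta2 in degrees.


sin(theta1) = sin(33 deg) = 0.544639
sin(theta2) = V2/V1 * sin(theta1) = 3373/4231 * 0.544639 = 0.434192
theta2 = arcsin(0.434192) = 25.7339 degrees

25.7339


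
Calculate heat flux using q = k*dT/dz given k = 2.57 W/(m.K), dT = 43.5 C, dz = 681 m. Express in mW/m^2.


q = k * dT / dz * 1000
= 2.57 * 43.5 / 681 * 1000
= 0.164163 * 1000
= 164.163 mW/m^2

164.163


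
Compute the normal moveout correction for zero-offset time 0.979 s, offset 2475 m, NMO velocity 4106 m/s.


x/Vnmo = 2475/4106 = 0.602776
(x/Vnmo)^2 = 0.363339
t0^2 = 0.958441
sqrt(0.958441 + 0.363339) = 1.149687
dt = 1.149687 - 0.979 = 0.170687

0.170687


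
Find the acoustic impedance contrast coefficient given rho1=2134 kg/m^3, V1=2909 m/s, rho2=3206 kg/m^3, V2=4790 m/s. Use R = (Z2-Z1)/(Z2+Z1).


Z1 = 2134 * 2909 = 6207806
Z2 = 3206 * 4790 = 15356740
R = (15356740 - 6207806) / (15356740 + 6207806) = 9148934 / 21564546 = 0.4243

0.4243


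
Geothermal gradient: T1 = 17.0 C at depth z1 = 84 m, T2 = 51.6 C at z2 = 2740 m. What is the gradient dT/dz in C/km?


dT = 51.6 - 17.0 = 34.6 C
dz = 2740 - 84 = 2656 m
gradient = dT/dz * 1000 = 34.6/2656 * 1000 = 13.0271 C/km

13.0271


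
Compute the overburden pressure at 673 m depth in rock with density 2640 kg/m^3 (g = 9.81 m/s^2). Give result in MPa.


P = rho * g * z / 1e6
= 2640 * 9.81 * 673 / 1e6
= 17429623.2 / 1e6
= 17.4296 MPa

17.4296


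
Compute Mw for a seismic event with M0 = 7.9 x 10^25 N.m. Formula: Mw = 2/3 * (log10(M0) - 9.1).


log10(M0) = log10(7.9 x 10^25) = 25.8976
Mw = 2/3 * (25.8976 - 9.1)
= 2/3 * 16.7976
= 11.2

11.2


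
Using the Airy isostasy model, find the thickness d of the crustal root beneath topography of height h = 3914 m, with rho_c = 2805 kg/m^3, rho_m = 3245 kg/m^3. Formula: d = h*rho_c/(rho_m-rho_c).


rho_m - rho_c = 3245 - 2805 = 440
d = 3914 * 2805 / 440
= 10978770 / 440
= 24951.75 m

24951.75


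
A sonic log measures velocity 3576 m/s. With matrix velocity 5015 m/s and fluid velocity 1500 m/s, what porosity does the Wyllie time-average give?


1/V - 1/Vm = 1/3576 - 1/5015 = 8.024e-05
1/Vf - 1/Vm = 1/1500 - 1/5015 = 0.00046726
phi = 8.024e-05 / 0.00046726 = 0.1717

0.1717


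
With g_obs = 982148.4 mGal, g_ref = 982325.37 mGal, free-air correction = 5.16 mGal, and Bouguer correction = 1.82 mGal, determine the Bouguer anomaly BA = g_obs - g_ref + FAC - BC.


BA = g_obs - g_ref + FAC - BC
= 982148.4 - 982325.37 + 5.16 - 1.82
= -173.63 mGal

-173.63


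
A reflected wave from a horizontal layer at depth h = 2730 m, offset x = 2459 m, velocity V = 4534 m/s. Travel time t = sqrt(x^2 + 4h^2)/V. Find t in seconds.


x^2 + 4h^2 = 2459^2 + 4*2730^2 = 6046681 + 29811600 = 35858281
sqrt(35858281) = 5988.1784
t = 5988.1784 / 4534 = 1.3207 s

1.3207


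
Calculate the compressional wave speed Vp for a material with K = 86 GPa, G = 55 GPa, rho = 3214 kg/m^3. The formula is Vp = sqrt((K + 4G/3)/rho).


First compute the effective modulus:
K + 4G/3 = 86e9 + 4*55e9/3 = 159333333333.33 Pa
Then divide by density:
159333333333.33 / 3214 = 49574777.0172 Pa/(kg/m^3)
Take the square root:
Vp = sqrt(49574777.0172) = 7040.94 m/s

7040.94


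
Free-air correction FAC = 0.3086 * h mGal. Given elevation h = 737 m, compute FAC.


FAC = 0.3086 * h
= 0.3086 * 737
= 227.4382 mGal

227.4382


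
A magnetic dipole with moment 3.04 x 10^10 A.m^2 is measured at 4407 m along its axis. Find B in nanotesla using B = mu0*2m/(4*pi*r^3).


m = 3.04 x 10^10 = 30400000000 A.m^2
2m = 60800000000 A.m^2
r^3 = 4407^3 = 85591207143
B = (4pi*10^-7) * 60800000000 / (4*pi * 85591207143) * 1e9
= 76403.533335 / 1075570830289.32 * 1e9
= 71.0353 nT

71.0353


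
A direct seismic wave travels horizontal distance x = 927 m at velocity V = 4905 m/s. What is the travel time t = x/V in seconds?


t = x / V
= 927 / 4905
= 0.189 s

0.189


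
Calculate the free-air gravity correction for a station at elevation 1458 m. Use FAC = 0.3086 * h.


FAC = 0.3086 * h
= 0.3086 * 1458
= 449.9388 mGal

449.9388


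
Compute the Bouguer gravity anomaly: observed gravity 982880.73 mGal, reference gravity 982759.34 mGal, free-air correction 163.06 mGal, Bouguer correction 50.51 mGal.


BA = g_obs - g_ref + FAC - BC
= 982880.73 - 982759.34 + 163.06 - 50.51
= 233.94 mGal

233.94


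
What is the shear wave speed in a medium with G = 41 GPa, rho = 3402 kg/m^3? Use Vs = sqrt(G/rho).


Convert G to Pa: G = 41e9 Pa
Compute G/rho = 41e9 / 3402 = 12051734.274
Vs = sqrt(12051734.274) = 3471.56 m/s

3471.56


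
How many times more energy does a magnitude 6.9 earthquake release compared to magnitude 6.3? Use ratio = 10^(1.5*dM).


M2 - M1 = 6.9 - 6.3 = 0.6
1.5 * 0.6 = 0.9
ratio = 10^0.9 = 7.94

7.94


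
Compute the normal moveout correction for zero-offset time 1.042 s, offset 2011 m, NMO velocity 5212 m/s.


x/Vnmo = 2011/5212 = 0.38584
(x/Vnmo)^2 = 0.148873
t0^2 = 1.085764
sqrt(1.085764 + 0.148873) = 1.111142
dt = 1.111142 - 1.042 = 0.069142

0.069142


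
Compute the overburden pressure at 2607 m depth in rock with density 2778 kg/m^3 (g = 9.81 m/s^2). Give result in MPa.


P = rho * g * z / 1e6
= 2778 * 9.81 * 2607 / 1e6
= 71046433.26 / 1e6
= 71.0464 MPa

71.0464


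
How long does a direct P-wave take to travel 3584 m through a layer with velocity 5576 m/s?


t = x / V
= 3584 / 5576
= 0.6428 s

0.6428


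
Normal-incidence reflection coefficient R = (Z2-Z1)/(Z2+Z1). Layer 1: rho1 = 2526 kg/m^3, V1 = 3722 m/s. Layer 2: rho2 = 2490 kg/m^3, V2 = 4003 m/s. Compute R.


Z1 = 2526 * 3722 = 9401772
Z2 = 2490 * 4003 = 9967470
R = (9967470 - 9401772) / (9967470 + 9401772) = 565698 / 19369242 = 0.0292

0.0292


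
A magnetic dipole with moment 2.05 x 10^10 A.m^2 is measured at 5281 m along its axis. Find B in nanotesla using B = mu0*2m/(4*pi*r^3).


m = 2.05 x 10^10 = 20500000000 A.m^2
2m = 41000000000 A.m^2
r^3 = 5281^3 = 147281603041
B = (4pi*10^-7) * 41000000000 / (4*pi * 147281603041) * 1e9
= 51522.119519 / 1850795208490.14 * 1e9
= 27.8378 nT

27.8378


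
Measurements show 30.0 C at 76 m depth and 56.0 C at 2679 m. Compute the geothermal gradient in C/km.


dT = 56.0 - 30.0 = 26.0 C
dz = 2679 - 76 = 2603 m
gradient = dT/dz * 1000 = 26.0/2603 * 1000 = 9.9885 C/km

9.9885


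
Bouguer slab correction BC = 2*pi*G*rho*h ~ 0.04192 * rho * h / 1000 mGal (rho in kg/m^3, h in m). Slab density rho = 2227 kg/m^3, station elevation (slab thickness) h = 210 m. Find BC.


BC = 0.04192 * rho * h / 1000
= 0.04192 * 2227 * 210 / 1000
= 19.6047 mGal

19.6047


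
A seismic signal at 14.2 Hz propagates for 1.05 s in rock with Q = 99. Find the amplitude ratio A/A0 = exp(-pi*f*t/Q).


pi*f*t/Q = pi*14.2*1.05/99 = 0.473143
A/A0 = exp(-0.473143) = 0.623041

0.623041


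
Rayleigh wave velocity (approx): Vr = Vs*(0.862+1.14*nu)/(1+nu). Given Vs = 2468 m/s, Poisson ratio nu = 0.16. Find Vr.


Numerator factor = 0.862 + 1.14*0.16 = 1.0444
Denominator = 1 + 0.16 = 1.16
Vr = 2468 * 1.0444 / 1.16 = 2222.05 m/s

2222.05


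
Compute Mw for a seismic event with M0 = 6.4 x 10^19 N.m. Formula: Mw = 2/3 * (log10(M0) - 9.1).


log10(M0) = log10(6.4 x 10^19) = 19.8062
Mw = 2/3 * (19.8062 - 9.1)
= 2/3 * 10.7062
= 7.14

7.14


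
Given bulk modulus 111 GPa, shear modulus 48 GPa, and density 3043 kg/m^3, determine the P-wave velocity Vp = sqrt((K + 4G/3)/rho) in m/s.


First compute the effective modulus:
K + 4G/3 = 111e9 + 4*48e9/3 = 175000000000.0 Pa
Then divide by density:
175000000000.0 / 3043 = 57509037.1344 Pa/(kg/m^3)
Take the square root:
Vp = sqrt(57509037.1344) = 7583.47 m/s

7583.47


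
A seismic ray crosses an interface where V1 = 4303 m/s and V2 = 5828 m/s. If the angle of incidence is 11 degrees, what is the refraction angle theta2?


sin(theta1) = sin(11 deg) = 0.190809
sin(theta2) = V2/V1 * sin(theta1) = 5828/4303 * 0.190809 = 0.258432
theta2 = arcsin(0.258432) = 14.9771 degrees

14.9771


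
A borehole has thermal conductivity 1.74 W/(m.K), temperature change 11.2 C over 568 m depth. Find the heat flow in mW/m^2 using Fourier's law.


q = k * dT / dz * 1000
= 1.74 * 11.2 / 568 * 1000
= 0.03431 * 1000
= 34.3099 mW/m^2

34.3099


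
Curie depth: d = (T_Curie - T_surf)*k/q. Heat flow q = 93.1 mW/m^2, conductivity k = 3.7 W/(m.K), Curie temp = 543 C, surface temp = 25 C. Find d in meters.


T_Curie - T_surf = 543 - 25 = 518 C
Convert q to W/m^2: 93.1 mW/m^2 = 0.0931 W/m^2
d = 518 * 3.7 / 0.0931 = 20586.47 m

20586.47


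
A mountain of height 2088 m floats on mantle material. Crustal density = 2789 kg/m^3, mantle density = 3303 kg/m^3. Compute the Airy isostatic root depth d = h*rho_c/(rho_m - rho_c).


rho_m - rho_c = 3303 - 2789 = 514
d = 2088 * 2789 / 514
= 5823432 / 514
= 11329.63 m

11329.63


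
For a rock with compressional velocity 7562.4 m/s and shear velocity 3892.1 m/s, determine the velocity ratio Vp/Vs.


Vp/Vs = 7562.4 / 3892.1
= 1.943

1.943


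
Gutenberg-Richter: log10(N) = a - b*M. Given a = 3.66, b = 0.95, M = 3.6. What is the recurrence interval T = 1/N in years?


log10(N) = 3.66 - 0.95*3.6 = 0.24
N = 10^0.24 = 1.737801
T = 1/N = 1/1.737801 = 0.5754 years

0.5754


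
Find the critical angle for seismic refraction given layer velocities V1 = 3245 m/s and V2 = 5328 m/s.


V1/V2 = 3245/5328 = 0.609047
theta_c = arcsin(0.609047) = 37.5206 degrees

37.5206


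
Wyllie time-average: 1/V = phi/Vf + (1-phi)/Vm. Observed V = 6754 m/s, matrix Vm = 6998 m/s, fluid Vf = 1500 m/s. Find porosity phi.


1/V - 1/Vm = 1/6754 - 1/6998 = 5.16e-06
1/Vf - 1/Vm = 1/1500 - 1/6998 = 0.00052377
phi = 5.16e-06 / 0.00052377 = 0.0099

0.0099


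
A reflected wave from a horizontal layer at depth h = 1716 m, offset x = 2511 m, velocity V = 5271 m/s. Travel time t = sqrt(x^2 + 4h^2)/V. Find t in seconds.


x^2 + 4h^2 = 2511^2 + 4*1716^2 = 6305121 + 11778624 = 18083745
sqrt(18083745) = 4252.4987
t = 4252.4987 / 5271 = 0.8068 s

0.8068


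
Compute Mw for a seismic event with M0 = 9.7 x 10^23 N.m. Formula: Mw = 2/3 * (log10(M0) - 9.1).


log10(M0) = log10(9.7 x 10^23) = 23.9868
Mw = 2/3 * (23.9868 - 9.1)
= 2/3 * 14.8868
= 9.92

9.92


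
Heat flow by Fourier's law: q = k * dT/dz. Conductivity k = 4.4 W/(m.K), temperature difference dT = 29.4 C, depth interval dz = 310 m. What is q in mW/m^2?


q = k * dT / dz * 1000
= 4.4 * 29.4 / 310 * 1000
= 0.41729 * 1000
= 417.2903 mW/m^2

417.2903


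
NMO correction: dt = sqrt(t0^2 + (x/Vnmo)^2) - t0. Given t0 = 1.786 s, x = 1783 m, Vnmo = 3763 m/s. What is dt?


x/Vnmo = 1783/3763 = 0.473824
(x/Vnmo)^2 = 0.224509
t0^2 = 3.189796
sqrt(3.189796 + 0.224509) = 1.847784
dt = 1.847784 - 1.786 = 0.061784

0.061784


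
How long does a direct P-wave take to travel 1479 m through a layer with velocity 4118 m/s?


t = x / V
= 1479 / 4118
= 0.3592 s

0.3592


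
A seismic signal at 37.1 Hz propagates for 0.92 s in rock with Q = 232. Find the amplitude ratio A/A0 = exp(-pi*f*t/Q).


pi*f*t/Q = pi*37.1*0.92/232 = 0.462193
A/A0 = exp(-0.462193) = 0.629901

0.629901


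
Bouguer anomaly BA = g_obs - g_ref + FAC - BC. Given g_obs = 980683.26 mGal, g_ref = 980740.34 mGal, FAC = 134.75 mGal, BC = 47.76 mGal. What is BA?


BA = g_obs - g_ref + FAC - BC
= 980683.26 - 980740.34 + 134.75 - 47.76
= 29.91 mGal

29.91


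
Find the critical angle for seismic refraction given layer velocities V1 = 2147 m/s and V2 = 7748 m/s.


V1/V2 = 2147/7748 = 0.277104
theta_c = arcsin(0.277104) = 16.0874 degrees

16.0874


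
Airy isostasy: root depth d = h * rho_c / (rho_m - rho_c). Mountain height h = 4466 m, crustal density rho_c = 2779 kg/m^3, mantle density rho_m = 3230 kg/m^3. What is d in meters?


rho_m - rho_c = 3230 - 2779 = 451
d = 4466 * 2779 / 451
= 12411014 / 451
= 27518.88 m

27518.88


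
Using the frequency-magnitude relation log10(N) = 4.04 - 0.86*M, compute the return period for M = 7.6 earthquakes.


log10(N) = 4.04 - 0.86*7.6 = -2.496
N = 10^-2.496 = 0.003192
T = 1/N = 1/0.003192 = 313.3286 years

313.3286


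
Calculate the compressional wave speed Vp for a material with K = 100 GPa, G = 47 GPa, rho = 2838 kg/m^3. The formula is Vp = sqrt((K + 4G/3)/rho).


First compute the effective modulus:
K + 4G/3 = 100e9 + 4*47e9/3 = 162666666666.67 Pa
Then divide by density:
162666666666.67 / 2838 = 57317359.6429 Pa/(kg/m^3)
Take the square root:
Vp = sqrt(57317359.6429) = 7570.82 m/s

7570.82


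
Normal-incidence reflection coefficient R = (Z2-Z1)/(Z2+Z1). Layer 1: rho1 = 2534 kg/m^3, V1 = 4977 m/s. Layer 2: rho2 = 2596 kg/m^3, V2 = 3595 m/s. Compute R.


Z1 = 2534 * 4977 = 12611718
Z2 = 2596 * 3595 = 9332620
R = (9332620 - 12611718) / (9332620 + 12611718) = -3279098 / 21944338 = -0.1494

-0.1494


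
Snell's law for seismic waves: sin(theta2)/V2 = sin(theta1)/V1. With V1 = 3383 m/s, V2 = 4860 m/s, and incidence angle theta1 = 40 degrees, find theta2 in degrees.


sin(theta1) = sin(40 deg) = 0.642788
sin(theta2) = V2/V1 * sin(theta1) = 4860/3383 * 0.642788 = 0.923425
theta2 = arcsin(0.923425) = 67.4321 degrees

67.4321


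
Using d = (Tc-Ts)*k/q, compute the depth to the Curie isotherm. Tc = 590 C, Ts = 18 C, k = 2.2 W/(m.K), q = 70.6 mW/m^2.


T_Curie - T_surf = 590 - 18 = 572 C
Convert q to W/m^2: 70.6 mW/m^2 = 0.0706 W/m^2
d = 572 * 2.2 / 0.0706 = 17824.36 m

17824.36


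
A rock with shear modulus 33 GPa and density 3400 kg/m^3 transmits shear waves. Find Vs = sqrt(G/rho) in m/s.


Convert G to Pa: G = 33e9 Pa
Compute G/rho = 33e9 / 3400 = 9705882.3529
Vs = sqrt(9705882.3529) = 3115.43 m/s

3115.43


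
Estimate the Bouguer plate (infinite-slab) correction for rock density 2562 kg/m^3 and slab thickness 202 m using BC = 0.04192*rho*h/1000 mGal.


BC = 0.04192 * rho * h / 1000
= 0.04192 * 2562 * 202 / 1000
= 21.6946 mGal

21.6946


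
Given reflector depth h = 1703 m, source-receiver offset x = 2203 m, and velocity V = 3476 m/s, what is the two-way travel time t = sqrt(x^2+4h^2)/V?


x^2 + 4h^2 = 2203^2 + 4*1703^2 = 4853209 + 11600836 = 16454045
sqrt(16454045) = 4056.3586
t = 4056.3586 / 3476 = 1.167 s

1.167


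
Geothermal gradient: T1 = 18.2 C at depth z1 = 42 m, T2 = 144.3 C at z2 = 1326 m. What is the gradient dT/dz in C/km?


dT = 144.3 - 18.2 = 126.1 C
dz = 1326 - 42 = 1284 m
gradient = dT/dz * 1000 = 126.1/1284 * 1000 = 98.2087 C/km

98.2087


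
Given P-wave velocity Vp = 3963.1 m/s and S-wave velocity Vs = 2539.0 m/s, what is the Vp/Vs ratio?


Vp/Vs = 3963.1 / 2539.0
= 1.5609

1.5609


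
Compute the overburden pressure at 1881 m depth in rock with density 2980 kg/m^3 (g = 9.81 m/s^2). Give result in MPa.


P = rho * g * z / 1e6
= 2980 * 9.81 * 1881 / 1e6
= 54988777.8 / 1e6
= 54.9888 MPa

54.9888


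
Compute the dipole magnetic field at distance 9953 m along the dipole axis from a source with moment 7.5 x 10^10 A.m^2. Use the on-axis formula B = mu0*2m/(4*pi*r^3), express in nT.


m = 7.5 x 10^10 = 75000000000 A.m^2
2m = 150000000000 A.m^2
r^3 = 9953^3 = 985966166177
B = (4pi*10^-7) * 150000000000 / (4*pi * 985966166177) * 1e9
= 188495.559215 / 12390016257399.03 * 1e9
= 15.2135 nT

15.2135


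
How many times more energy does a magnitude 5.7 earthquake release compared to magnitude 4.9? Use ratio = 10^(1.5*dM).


M2 - M1 = 5.7 - 4.9 = 0.8
1.5 * 0.8 = 1.2
ratio = 10^1.2 = 15.85

15.85


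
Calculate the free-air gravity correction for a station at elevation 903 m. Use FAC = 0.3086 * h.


FAC = 0.3086 * h
= 0.3086 * 903
= 278.6658 mGal

278.6658


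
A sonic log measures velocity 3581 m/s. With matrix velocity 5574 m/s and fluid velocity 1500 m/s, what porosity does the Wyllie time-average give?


1/V - 1/Vm = 1/3581 - 1/5574 = 9.985e-05
1/Vf - 1/Vm = 1/1500 - 1/5574 = 0.00048726
phi = 9.985e-05 / 0.00048726 = 0.2049

0.2049


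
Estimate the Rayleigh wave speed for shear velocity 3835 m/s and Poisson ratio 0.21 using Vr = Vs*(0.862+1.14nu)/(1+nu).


Numerator factor = 0.862 + 1.14*0.21 = 1.1014
Denominator = 1 + 0.21 = 1.21
Vr = 3835 * 1.1014 / 1.21 = 3490.8 m/s

3490.8


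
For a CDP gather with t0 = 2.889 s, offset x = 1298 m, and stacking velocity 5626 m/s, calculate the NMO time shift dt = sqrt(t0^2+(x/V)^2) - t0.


x/Vnmo = 1298/5626 = 0.230715
(x/Vnmo)^2 = 0.053229
t0^2 = 8.346321
sqrt(8.346321 + 0.053229) = 2.898198
dt = 2.898198 - 2.889 = 0.009198

0.009198


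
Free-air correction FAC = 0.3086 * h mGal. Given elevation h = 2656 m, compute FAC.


FAC = 0.3086 * h
= 0.3086 * 2656
= 819.6416 mGal

819.6416


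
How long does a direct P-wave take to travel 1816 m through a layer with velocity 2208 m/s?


t = x / V
= 1816 / 2208
= 0.8225 s

0.8225


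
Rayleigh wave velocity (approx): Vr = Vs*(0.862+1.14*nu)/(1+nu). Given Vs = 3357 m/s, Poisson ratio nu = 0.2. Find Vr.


Numerator factor = 0.862 + 1.14*0.2 = 1.09
Denominator = 1 + 0.2 = 1.2
Vr = 3357 * 1.09 / 1.2 = 3049.27 m/s

3049.27


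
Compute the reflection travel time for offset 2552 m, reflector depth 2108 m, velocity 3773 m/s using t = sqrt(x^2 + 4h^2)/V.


x^2 + 4h^2 = 2552^2 + 4*2108^2 = 6512704 + 17774656 = 24287360
sqrt(24287360) = 4928.2208
t = 4928.2208 / 3773 = 1.3062 s

1.3062


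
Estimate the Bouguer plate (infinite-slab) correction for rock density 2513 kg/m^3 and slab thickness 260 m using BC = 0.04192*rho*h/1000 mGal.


BC = 0.04192 * rho * h / 1000
= 0.04192 * 2513 * 260 / 1000
= 27.3897 mGal

27.3897


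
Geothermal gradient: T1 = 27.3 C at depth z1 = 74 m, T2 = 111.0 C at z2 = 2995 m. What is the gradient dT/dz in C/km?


dT = 111.0 - 27.3 = 83.7 C
dz = 2995 - 74 = 2921 m
gradient = dT/dz * 1000 = 83.7/2921 * 1000 = 28.6546 C/km

28.6546


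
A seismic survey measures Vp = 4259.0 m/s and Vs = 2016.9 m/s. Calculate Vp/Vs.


Vp/Vs = 4259.0 / 2016.9
= 2.1117

2.1117


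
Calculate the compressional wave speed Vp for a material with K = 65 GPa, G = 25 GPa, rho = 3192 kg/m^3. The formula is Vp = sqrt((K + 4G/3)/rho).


First compute the effective modulus:
K + 4G/3 = 65e9 + 4*25e9/3 = 98333333333.33 Pa
Then divide by density:
98333333333.33 / 3192 = 30806182.122 Pa/(kg/m^3)
Take the square root:
Vp = sqrt(30806182.122) = 5550.33 m/s

5550.33


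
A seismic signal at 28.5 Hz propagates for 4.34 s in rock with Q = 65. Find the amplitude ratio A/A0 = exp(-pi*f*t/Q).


pi*f*t/Q = pi*28.5*4.34/65 = 5.978209
A/A0 = exp(-5.978209) = 0.002533

0.002533


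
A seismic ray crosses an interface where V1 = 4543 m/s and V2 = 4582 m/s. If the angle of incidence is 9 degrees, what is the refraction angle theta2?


sin(theta1) = sin(9 deg) = 0.156434
sin(theta2) = V2/V1 * sin(theta1) = 4582/4543 * 0.156434 = 0.157777
theta2 = arcsin(0.157777) = 9.0779 degrees

9.0779


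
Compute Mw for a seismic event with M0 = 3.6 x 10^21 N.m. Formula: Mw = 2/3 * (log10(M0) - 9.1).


log10(M0) = log10(3.6 x 10^21) = 21.5563
Mw = 2/3 * (21.5563 - 9.1)
= 2/3 * 12.4563
= 8.3

8.3


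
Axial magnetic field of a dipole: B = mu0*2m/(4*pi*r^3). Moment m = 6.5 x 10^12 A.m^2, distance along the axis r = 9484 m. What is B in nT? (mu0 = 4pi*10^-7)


m = 6.5 x 10^12 = 6500000000000 A.m^2
2m = 13000000000000 A.m^2
r^3 = 9484^3 = 853050291904
B = (4pi*10^-7) * 13000000000000 / (4*pi * 853050291904) * 1e9
= 16336281.798667 / 10719746120752.94 * 1e9
= 1523.943 nT

1523.943


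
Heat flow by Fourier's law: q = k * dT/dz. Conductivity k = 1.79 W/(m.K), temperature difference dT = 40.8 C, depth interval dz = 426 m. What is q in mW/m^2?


q = k * dT / dz * 1000
= 1.79 * 40.8 / 426 * 1000
= 0.171437 * 1000
= 171.4366 mW/m^2

171.4366


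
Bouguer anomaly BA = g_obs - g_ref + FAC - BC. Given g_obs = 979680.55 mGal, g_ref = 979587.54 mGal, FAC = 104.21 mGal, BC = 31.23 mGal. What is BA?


BA = g_obs - g_ref + FAC - BC
= 979680.55 - 979587.54 + 104.21 - 31.23
= 165.99 mGal

165.99


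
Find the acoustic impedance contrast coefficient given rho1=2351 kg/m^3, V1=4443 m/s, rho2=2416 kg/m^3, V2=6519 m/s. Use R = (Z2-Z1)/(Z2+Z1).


Z1 = 2351 * 4443 = 10445493
Z2 = 2416 * 6519 = 15749904
R = (15749904 - 10445493) / (15749904 + 10445493) = 5304411 / 26195397 = 0.2025

0.2025


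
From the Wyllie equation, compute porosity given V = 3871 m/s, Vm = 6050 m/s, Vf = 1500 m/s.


1/V - 1/Vm = 1/3871 - 1/6050 = 9.304e-05
1/Vf - 1/Vm = 1/1500 - 1/6050 = 0.00050138
phi = 9.304e-05 / 0.00050138 = 0.1856

0.1856


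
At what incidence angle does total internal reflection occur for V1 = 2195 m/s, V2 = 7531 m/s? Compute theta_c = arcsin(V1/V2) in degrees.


V1/V2 = 2195/7531 = 0.291462
theta_c = arcsin(0.291462) = 16.9455 degrees

16.9455


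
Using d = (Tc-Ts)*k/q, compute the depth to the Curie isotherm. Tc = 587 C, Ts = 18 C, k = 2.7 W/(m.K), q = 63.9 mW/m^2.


T_Curie - T_surf = 587 - 18 = 569 C
Convert q to W/m^2: 63.9 mW/m^2 = 0.0639 W/m^2
d = 569 * 2.7 / 0.0639 = 24042.25 m

24042.25


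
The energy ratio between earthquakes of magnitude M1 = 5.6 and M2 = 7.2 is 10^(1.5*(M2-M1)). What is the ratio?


M2 - M1 = 7.2 - 5.6 = 1.6
1.5 * 1.6 = 2.4
ratio = 10^2.4 = 251.19

251.19


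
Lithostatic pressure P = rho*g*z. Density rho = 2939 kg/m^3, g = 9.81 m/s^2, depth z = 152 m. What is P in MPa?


P = rho * g * z / 1e6
= 2939 * 9.81 * 152 / 1e6
= 4382401.68 / 1e6
= 4.3824 MPa

4.3824


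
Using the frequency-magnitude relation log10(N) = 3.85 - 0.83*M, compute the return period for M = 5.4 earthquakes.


log10(N) = 3.85 - 0.83*5.4 = -0.632
N = 10^-0.632 = 0.233346
T = 1/N = 1/0.233346 = 4.2855 years

4.2855


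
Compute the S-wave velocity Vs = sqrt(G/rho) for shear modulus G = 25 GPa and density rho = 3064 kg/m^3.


Convert G to Pa: G = 25e9 Pa
Compute G/rho = 25e9 / 3064 = 8159268.9295
Vs = sqrt(8159268.9295) = 2856.44 m/s

2856.44


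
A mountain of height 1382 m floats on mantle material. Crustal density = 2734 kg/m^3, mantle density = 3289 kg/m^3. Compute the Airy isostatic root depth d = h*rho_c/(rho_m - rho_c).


rho_m - rho_c = 3289 - 2734 = 555
d = 1382 * 2734 / 555
= 3778388 / 555
= 6807.91 m

6807.91


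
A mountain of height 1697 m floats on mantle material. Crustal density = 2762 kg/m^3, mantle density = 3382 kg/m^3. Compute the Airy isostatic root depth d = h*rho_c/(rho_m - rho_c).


rho_m - rho_c = 3382 - 2762 = 620
d = 1697 * 2762 / 620
= 4687114 / 620
= 7559.86 m

7559.86


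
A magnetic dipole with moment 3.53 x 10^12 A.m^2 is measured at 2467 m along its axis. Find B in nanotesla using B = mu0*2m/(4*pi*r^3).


m = 3.53 x 10^12 = 3530000000000 A.m^2
2m = 7060000000000 A.m^2
r^3 = 2467^3 = 15014381563
B = (4pi*10^-7) * 7060000000000 / (4*pi * 15014381563) * 1e9
= 8871857.653738 / 188676283266.06 * 1e9
= 47021.5837 nT

47021.5837


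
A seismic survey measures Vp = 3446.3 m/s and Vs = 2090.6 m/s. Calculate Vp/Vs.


Vp/Vs = 3446.3 / 2090.6
= 1.6485

1.6485


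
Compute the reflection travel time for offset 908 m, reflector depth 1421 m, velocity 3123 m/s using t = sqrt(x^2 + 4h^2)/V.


x^2 + 4h^2 = 908^2 + 4*1421^2 = 824464 + 8076964 = 8901428
sqrt(8901428) = 2983.5261
t = 2983.5261 / 3123 = 0.9553 s

0.9553


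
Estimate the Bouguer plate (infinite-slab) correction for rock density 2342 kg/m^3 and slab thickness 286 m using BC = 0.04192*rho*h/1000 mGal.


BC = 0.04192 * rho * h / 1000
= 0.04192 * 2342 * 286 / 1000
= 28.0785 mGal

28.0785


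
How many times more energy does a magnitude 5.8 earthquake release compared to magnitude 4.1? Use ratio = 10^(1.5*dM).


M2 - M1 = 5.8 - 4.1 = 1.7
1.5 * 1.7 = 2.55
ratio = 10^2.55 = 354.81

354.81


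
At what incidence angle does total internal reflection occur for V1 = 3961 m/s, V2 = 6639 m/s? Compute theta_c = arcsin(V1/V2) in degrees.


V1/V2 = 3961/6639 = 0.596626
theta_c = arcsin(0.596626) = 36.6286 degrees

36.6286


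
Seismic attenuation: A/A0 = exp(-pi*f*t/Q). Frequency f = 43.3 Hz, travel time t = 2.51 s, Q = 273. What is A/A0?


pi*f*t/Q = pi*43.3*2.51/273 = 1.250688
A/A0 = exp(-1.250688) = 0.286308

0.286308


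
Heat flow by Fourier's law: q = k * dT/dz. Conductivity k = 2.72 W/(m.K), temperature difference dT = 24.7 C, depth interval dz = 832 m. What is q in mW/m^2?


q = k * dT / dz * 1000
= 2.72 * 24.7 / 832 * 1000
= 0.08075 * 1000
= 80.75 mW/m^2

80.75


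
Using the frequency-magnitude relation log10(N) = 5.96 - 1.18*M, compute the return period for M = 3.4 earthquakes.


log10(N) = 5.96 - 1.18*3.4 = 1.948
N = 10^1.948 = 88.715601
T = 1/N = 1/88.715601 = 0.0113 years

0.0113


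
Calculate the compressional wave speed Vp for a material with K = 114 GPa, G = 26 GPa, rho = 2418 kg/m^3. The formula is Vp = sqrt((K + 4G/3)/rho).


First compute the effective modulus:
K + 4G/3 = 114e9 + 4*26e9/3 = 148666666666.67 Pa
Then divide by density:
148666666666.67 / 2418 = 61483319.5478 Pa/(kg/m^3)
Take the square root:
Vp = sqrt(61483319.5478) = 7841.13 m/s

7841.13


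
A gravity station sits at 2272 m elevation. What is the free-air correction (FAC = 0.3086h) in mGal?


FAC = 0.3086 * h
= 0.3086 * 2272
= 701.1392 mGal

701.1392


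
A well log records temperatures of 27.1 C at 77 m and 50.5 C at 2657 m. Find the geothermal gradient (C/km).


dT = 50.5 - 27.1 = 23.4 C
dz = 2657 - 77 = 2580 m
gradient = dT/dz * 1000 = 23.4/2580 * 1000 = 9.0698 C/km

9.0698


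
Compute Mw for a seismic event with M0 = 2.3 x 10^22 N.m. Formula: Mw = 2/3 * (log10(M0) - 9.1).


log10(M0) = log10(2.3 x 10^22) = 22.3617
Mw = 2/3 * (22.3617 - 9.1)
= 2/3 * 13.2617
= 8.84

8.84


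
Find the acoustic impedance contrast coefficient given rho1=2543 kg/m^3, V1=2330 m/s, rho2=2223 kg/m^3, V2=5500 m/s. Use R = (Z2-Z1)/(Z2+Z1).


Z1 = 2543 * 2330 = 5925190
Z2 = 2223 * 5500 = 12226500
R = (12226500 - 5925190) / (12226500 + 5925190) = 6301310 / 18151690 = 0.3471

0.3471


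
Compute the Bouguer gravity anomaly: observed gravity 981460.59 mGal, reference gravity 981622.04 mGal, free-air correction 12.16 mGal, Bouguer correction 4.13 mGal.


BA = g_obs - g_ref + FAC - BC
= 981460.59 - 981622.04 + 12.16 - 4.13
= -153.42 mGal

-153.42


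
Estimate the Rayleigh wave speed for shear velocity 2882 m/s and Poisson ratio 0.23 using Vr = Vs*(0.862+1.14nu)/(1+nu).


Numerator factor = 0.862 + 1.14*0.23 = 1.1242
Denominator = 1 + 0.23 = 1.23
Vr = 2882 * 1.1242 / 1.23 = 2634.1 m/s

2634.1


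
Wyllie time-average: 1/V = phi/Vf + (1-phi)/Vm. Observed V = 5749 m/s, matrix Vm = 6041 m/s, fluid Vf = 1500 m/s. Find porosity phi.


1/V - 1/Vm = 1/5749 - 1/6041 = 8.41e-06
1/Vf - 1/Vm = 1/1500 - 1/6041 = 0.00050113
phi = 8.41e-06 / 0.00050113 = 0.0168

0.0168


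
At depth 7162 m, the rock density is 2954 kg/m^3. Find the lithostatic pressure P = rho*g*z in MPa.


P = rho * g * z / 1e6
= 2954 * 9.81 * 7162 / 1e6
= 207545735.88 / 1e6
= 207.5457 MPa

207.5457


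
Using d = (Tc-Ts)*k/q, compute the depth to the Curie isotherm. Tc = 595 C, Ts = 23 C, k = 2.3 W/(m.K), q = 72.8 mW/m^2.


T_Curie - T_surf = 595 - 23 = 572 C
Convert q to W/m^2: 72.8 mW/m^2 = 0.0728 W/m^2
d = 572 * 2.3 / 0.0728 = 18071.43 m

18071.43


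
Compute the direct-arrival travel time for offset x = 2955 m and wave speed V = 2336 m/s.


t = x / V
= 2955 / 2336
= 1.265 s

1.265


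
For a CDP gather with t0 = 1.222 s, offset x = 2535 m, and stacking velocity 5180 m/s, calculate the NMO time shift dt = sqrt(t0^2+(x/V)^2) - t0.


x/Vnmo = 2535/5180 = 0.489382
(x/Vnmo)^2 = 0.239495
t0^2 = 1.493284
sqrt(1.493284 + 0.239495) = 1.316351
dt = 1.316351 - 1.222 = 0.094351

0.094351


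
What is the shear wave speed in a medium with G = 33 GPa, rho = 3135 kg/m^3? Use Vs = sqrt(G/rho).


Convert G to Pa: G = 33e9 Pa
Compute G/rho = 33e9 / 3135 = 10526315.7895
Vs = sqrt(10526315.7895) = 3244.43 m/s

3244.43


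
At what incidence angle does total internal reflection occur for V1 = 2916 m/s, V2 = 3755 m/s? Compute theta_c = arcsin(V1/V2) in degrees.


V1/V2 = 2916/3755 = 0.776565
theta_c = arcsin(0.776565) = 50.9471 degrees

50.9471


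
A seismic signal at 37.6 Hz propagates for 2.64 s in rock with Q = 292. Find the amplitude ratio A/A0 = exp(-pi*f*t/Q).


pi*f*t/Q = pi*37.6*2.64/292 = 1.067969
A/A0 = exp(-1.067969) = 0.343706

0.343706


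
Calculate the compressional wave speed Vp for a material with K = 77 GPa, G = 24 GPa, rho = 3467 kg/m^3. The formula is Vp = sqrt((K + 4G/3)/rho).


First compute the effective modulus:
K + 4G/3 = 77e9 + 4*24e9/3 = 109000000000.0 Pa
Then divide by density:
109000000000.0 / 3467 = 31439284.6842 Pa/(kg/m^3)
Take the square root:
Vp = sqrt(31439284.6842) = 5607.07 m/s

5607.07


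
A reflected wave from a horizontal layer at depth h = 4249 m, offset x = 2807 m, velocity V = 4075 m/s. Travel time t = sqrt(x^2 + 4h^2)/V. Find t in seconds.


x^2 + 4h^2 = 2807^2 + 4*4249^2 = 7879249 + 72216004 = 80095253
sqrt(80095253) = 8949.5951
t = 8949.5951 / 4075 = 2.1962 s

2.1962


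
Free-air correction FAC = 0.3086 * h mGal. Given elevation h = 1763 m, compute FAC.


FAC = 0.3086 * h
= 0.3086 * 1763
= 544.0618 mGal

544.0618


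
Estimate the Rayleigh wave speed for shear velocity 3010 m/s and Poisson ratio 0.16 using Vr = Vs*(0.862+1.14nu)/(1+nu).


Numerator factor = 0.862 + 1.14*0.16 = 1.0444
Denominator = 1 + 0.16 = 1.16
Vr = 3010 * 1.0444 / 1.16 = 2710.04 m/s

2710.04


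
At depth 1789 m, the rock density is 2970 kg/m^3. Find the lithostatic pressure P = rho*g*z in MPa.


P = rho * g * z / 1e6
= 2970 * 9.81 * 1789 / 1e6
= 52123767.3 / 1e6
= 52.1238 MPa

52.1238


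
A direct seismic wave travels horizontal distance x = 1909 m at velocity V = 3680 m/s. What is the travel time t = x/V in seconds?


t = x / V
= 1909 / 3680
= 0.5188 s

0.5188


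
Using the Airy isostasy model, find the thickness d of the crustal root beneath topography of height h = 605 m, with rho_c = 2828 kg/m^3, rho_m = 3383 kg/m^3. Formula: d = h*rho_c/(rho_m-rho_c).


rho_m - rho_c = 3383 - 2828 = 555
d = 605 * 2828 / 555
= 1710940 / 555
= 3082.77 m

3082.77


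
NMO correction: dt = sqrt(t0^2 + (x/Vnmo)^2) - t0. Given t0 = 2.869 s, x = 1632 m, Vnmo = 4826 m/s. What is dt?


x/Vnmo = 1632/4826 = 0.338168
(x/Vnmo)^2 = 0.114358
t0^2 = 8.231161
sqrt(8.231161 + 0.114358) = 2.888861
dt = 2.888861 - 2.869 = 0.019861

0.019861


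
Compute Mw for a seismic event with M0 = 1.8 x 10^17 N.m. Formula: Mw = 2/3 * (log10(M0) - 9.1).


log10(M0) = log10(1.8 x 10^17) = 17.2553
Mw = 2/3 * (17.2553 - 9.1)
= 2/3 * 8.1553
= 5.44

5.44
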